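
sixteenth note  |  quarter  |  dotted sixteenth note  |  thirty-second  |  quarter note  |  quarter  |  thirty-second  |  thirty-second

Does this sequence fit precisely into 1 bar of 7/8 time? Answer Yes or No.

One bar of 7/8 = 28 thirty-second notes.
Convert each value to thirty-second notes: sixteenth note = 2; quarter = 8; dotted sixteenth note = 3; thirty-second = 1; quarter note = 8; quarter = 8; thirty-second = 1; thirty-second = 1.
Adding: 2 + 8 + 3 + 1 + 8 + 8 + 1 + 1 = 32.
32 exceeds 28, so the answer is No.

No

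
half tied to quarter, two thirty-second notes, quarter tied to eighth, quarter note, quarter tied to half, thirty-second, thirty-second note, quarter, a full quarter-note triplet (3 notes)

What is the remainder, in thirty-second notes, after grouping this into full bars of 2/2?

0

One bar of 2/2 = 32 thirty-second notes.
Working in thirty-second notes: half tied to quarter (half + quarter) = 24; thirty-second note = 1; thirty-second note = 1; quarter tied to eighth (quarter + eighth) = 12; quarter note = 8; quarter tied to half (quarter + half) = 24; thirty-second = 1; thirty-second note = 1; quarter = 8; a full quarter-note triplet (3 notes) (three triplet quarters span one half) = 16.
Adding: 24 + 1 + 1 + 12 + 8 + 24 + 1 + 1 + 8 + 16 = 96.
96 ÷ 32 = 3 complete bars with 0 thirty-second notes remaining.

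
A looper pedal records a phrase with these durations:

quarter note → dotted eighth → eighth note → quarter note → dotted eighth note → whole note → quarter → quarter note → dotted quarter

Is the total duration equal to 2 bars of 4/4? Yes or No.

No

One bar of 4/4 = 16 sixteenth notes, so 2 bars = 32.
Convert each value to sixteenth notes: quarter note = 4; dotted eighth = 3; eighth note = 2; quarter note = 4; dotted eighth note = 3; whole note = 16; quarter = 4; quarter note = 4; dotted quarter = 6.
Altogether 4 + 3 + 2 + 4 + 3 + 16 + 4 + 4 + 6 = 46.
46 exceeds 32, so the answer is No.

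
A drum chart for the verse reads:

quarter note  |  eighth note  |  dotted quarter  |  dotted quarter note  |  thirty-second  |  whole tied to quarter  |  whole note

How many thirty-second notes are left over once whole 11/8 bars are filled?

One bar of 11/8 = 44 thirty-second notes.
In thirty-second notes: quarter note = 8; eighth note = 4; dotted quarter = 12; dotted quarter note = 12; thirty-second = 1; whole tied to quarter (whole + quarter) = 40; whole note = 32.
Total: 8 + 4 + 12 + 12 + 1 + 40 + 32 = 109.
109 ÷ 44 = 2 complete bars with 21 thirty-second notes remaining.

21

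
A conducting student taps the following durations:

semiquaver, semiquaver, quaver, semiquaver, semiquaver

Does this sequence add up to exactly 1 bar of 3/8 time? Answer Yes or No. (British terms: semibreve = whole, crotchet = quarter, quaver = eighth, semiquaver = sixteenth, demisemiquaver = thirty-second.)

Yes

One bar of 3/8 = 6 sixteenth notes.
Each duration in sixteenth notes: semiquaver = 1; semiquaver = 1; quaver = 2; semiquaver = 1; semiquaver = 1.
Total: 1 + 1 + 2 + 1 + 1 = 6.
6 equals 6, so the answer is Yes.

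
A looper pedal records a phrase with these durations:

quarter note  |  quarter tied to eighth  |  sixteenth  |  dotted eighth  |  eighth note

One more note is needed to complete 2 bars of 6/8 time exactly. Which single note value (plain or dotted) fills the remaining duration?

2 bars of 6/8 = 24 sixteenth notes.
Each duration in sixteenth notes: quarter note = 4; quarter tied to eighth (quarter + eighth) = 6; sixteenth = 1; dotted eighth = 3; eighth note = 2.
Adding: 4 + 6 + 1 + 3 + 2 = 16.
Remaining: 24 − 16 = 8 sixteenth notes, which is a half note.

half note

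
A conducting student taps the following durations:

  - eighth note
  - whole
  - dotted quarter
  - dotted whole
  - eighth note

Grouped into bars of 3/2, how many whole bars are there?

2

One bar of 3/2 = 12 eighth notes.
Express everything in eighth notes: eighth note = 1; whole = 8; dotted quarter = 3; dotted whole = 12; eighth note = 1.
Altogether 1 + 8 + 3 + 12 + 1 = 25.
25 ÷ 12 = 2 complete bars with 1 left over.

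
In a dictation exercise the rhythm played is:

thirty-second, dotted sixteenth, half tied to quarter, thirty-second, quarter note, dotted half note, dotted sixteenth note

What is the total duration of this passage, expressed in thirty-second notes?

64

Convert each value to thirty-second notes: thirty-second = 1; dotted sixteenth = 3; half tied to quarter (half + quarter) = 24; thirty-second = 1; quarter note = 8; dotted half note = 24; dotted sixteenth note = 3.
Sum: 1 + 3 + 24 + 1 + 8 + 24 + 3 = 64 thirty-second notes.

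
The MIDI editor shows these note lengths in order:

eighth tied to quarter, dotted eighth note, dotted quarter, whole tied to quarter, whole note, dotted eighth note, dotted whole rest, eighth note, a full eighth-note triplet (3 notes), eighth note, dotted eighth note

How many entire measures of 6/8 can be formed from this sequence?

7

One bar of 6/8 = 12 sixteenth notes.
Working in sixteenth notes: eighth tied to quarter (eighth + quarter) = 6; dotted eighth note = 3; dotted quarter = 6; whole tied to quarter (whole + quarter) = 20; whole note = 16; dotted eighth note = 3; dotted whole rest = 24; eighth note = 2; a full eighth-note triplet (3 notes) (three triplet eighths span one quarter) = 4; eighth note = 2; dotted eighth note = 3.
Adding: 6 + 3 + 6 + 20 + 16 + 3 + 24 + 2 + 4 + 2 + 3 = 89.
89 ÷ 12 = 7 complete bars with 5 left over.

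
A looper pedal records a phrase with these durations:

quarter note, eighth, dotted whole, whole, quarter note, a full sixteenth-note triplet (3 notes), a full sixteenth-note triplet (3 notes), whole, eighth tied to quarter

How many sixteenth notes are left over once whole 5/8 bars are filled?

6

One bar of 5/8 = 5 eighth notes.
Convert each value to eighth notes: quarter note = 2; eighth = 1; dotted whole = 12; whole = 8; quarter note = 2; a full sixteenth-note triplet (3 notes) (three triplet sixteenths span one eighth) = 1; a full sixteenth-note triplet (3 notes) (three triplet sixteenths span one eighth) = 1; whole = 8; eighth tied to quarter (eighth + quarter) = 3.
Adding: 2 + 1 + 12 + 8 + 2 + 1 + 1 + 8 + 3 = 38.
38 ÷ 5 = 7 complete bars with 3 eighth notes remaining = 6 sixteenth notes.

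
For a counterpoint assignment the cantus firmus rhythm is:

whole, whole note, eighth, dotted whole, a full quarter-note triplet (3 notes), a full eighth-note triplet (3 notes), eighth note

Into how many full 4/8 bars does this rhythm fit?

One bar of 4/8 = 4 eighth notes.
Convert each value to eighth notes: whole = 8; whole note = 8; eighth = 1; dotted whole = 12; a full quarter-note triplet (3 notes) (three triplet quarters span one half) = 4; a full eighth-note triplet (3 notes) (three triplet eighths span one quarter) = 2; eighth note = 1.
Altogether 8 + 8 + 1 + 12 + 4 + 2 + 1 = 36.
36 ÷ 4 = 9 complete bars with 0 left over.

9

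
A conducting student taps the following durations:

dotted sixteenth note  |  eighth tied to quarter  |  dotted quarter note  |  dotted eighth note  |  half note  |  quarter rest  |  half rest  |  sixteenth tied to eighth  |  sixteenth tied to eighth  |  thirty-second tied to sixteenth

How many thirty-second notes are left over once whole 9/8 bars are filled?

16

One bar of 9/8 = 36 thirty-second notes.
Convert each value to thirty-second notes: dotted sixteenth note = 3; eighth tied to quarter (eighth + quarter) = 12; dotted quarter note = 12; dotted eighth note = 6; half note = 16; quarter rest = 8; half rest = 16; sixteenth tied to eighth (sixteenth + eighth) = 6; sixteenth tied to eighth (sixteenth + eighth) = 6; thirty-second tied to sixteenth (thirty-second + sixteenth) = 3.
Adding: 3 + 12 + 12 + 6 + 16 + 8 + 16 + 6 + 6 + 3 = 88.
88 ÷ 36 = 2 complete bars with 16 thirty-second notes remaining.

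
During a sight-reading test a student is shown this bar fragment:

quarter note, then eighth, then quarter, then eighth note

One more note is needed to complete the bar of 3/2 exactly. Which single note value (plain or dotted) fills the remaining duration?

dotted half note

The bar of 3/2 = 12 eighth notes.
Each duration in eighth notes: quarter note = 2; eighth = 1; quarter = 2; eighth note = 1.
Adding: 2 + 1 + 2 + 1 = 6.
Remaining: 12 − 6 = 6 eighth notes, which is a dotted half note.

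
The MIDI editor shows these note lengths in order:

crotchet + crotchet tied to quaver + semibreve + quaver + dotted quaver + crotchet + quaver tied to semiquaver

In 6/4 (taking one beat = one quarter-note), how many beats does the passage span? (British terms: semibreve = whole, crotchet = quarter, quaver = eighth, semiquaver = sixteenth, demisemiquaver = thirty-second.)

One quarter-note beat = 4 sixteenth notes.
In sixteenth notes: crotchet = 4; crotchet tied to quaver (crotchet + quaver) = 6; semibreve = 16; quaver = 2; dotted quaver = 3; crotchet = 4; quaver tied to semiquaver (quaver + semiquaver) = 3.
Altogether 4 + 6 + 16 + 2 + 3 + 4 + 3 = 38.
38 ÷ 4 = 9.5 beats.

9.5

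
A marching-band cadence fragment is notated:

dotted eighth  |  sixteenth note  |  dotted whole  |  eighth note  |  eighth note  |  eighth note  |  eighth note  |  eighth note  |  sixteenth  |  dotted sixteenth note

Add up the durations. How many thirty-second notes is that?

Each duration in thirty-second notes: dotted eighth = 6; sixteenth note = 2; dotted whole = 48; eighth note = 4; eighth note = 4; eighth note = 4; eighth note = 4; eighth note = 4; sixteenth = 2; dotted sixteenth note = 3.
Altogether 6 + 2 + 48 + 4 + 4 + 4 + 4 + 4 + 2 + 3 = 81 thirty-second notes.

81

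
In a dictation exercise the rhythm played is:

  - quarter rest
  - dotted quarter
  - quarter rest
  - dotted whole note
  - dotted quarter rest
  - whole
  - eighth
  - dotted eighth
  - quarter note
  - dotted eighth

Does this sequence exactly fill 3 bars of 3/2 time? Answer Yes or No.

One bar of 3/2 = 24 sixteenth notes, so 3 bars = 72.
Convert each value to sixteenth notes: quarter rest = 4; dotted quarter = 6; quarter rest = 4; dotted whole note = 24; dotted quarter rest = 6; whole = 16; eighth = 2; dotted eighth = 3; quarter note = 4; dotted eighth = 3.
Adding: 4 + 6 + 4 + 24 + 6 + 16 + 2 + 3 + 4 + 3 = 72.
72 equals 72, so the answer is Yes.

Yes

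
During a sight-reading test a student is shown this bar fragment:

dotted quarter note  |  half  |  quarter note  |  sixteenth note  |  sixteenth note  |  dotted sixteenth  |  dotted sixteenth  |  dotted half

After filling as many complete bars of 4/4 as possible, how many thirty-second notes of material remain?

One bar of 4/4 = 32 thirty-second notes.
Convert each value to thirty-second notes: dotted quarter note = 12; half = 16; quarter note = 8; sixteenth note = 2; sixteenth note = 2; dotted sixteenth = 3; dotted sixteenth = 3; dotted half = 24.
Adding: 12 + 16 + 8 + 2 + 2 + 3 + 3 + 24 = 70.
70 ÷ 32 = 2 complete bars with 6 thirty-second notes remaining.

6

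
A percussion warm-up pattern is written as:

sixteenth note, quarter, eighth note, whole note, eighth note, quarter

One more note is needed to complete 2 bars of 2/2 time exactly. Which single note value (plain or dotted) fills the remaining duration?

dotted eighth note

2 bars of 2/2 = 32 sixteenth notes.
In sixteenth notes: sixteenth note = 1; quarter = 4; eighth note = 2; whole note = 16; eighth note = 2; quarter = 4.
Sum: 1 + 4 + 2 + 16 + 2 + 4 = 29.
Remaining: 32 − 29 = 3 sixteenth notes, which is a dotted eighth note.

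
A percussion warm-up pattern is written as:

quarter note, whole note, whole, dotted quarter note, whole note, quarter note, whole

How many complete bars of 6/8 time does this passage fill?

One bar of 6/8 = 6 eighth notes.
In eighth notes: quarter note = 2; whole note = 8; whole = 8; dotted quarter note = 3; whole note = 8; quarter note = 2; whole = 8.
Total: 2 + 8 + 8 + 3 + 8 + 2 + 8 = 39.
39 ÷ 6 = 6 complete bars with 3 left over.

6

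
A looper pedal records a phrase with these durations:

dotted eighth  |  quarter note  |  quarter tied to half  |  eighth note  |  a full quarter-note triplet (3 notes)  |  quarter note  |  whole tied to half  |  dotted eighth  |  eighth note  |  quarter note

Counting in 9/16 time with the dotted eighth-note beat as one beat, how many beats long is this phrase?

22

One dotted eighth-note beat = 3 sixteenth notes.
Working in sixteenth notes: dotted eighth = 3; quarter note = 4; quarter tied to half (quarter + half) = 12; eighth note = 2; a full quarter-note triplet (3 notes) (three triplet quarters span one half) = 8; quarter note = 4; whole tied to half (whole + half) = 24; dotted eighth = 3; eighth note = 2; quarter note = 4.
Sum: 3 + 4 + 12 + 2 + 8 + 4 + 24 + 3 + 2 + 4 = 66.
66 ÷ 3 = 22 beats.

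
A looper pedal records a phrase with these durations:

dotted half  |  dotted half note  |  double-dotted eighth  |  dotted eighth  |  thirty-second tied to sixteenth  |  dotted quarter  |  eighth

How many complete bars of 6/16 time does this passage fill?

One bar of 6/16 = 12 thirty-second notes.
Working in thirty-second notes: dotted half = 24; dotted half note = 24; double-dotted eighth = 7; dotted eighth = 6; thirty-second tied to sixteenth (thirty-second + sixteenth) = 3; dotted quarter = 12; eighth = 4.
Adding: 24 + 24 + 7 + 6 + 3 + 12 + 4 = 80.
80 ÷ 12 = 6 complete bars with 8 left over.

6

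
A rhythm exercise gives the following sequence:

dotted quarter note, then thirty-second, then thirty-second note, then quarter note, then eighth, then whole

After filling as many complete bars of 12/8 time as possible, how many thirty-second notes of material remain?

10

One bar of 12/8 = 48 thirty-second notes.
Working in thirty-second notes: dotted quarter note = 12; thirty-second = 1; thirty-second note = 1; quarter note = 8; eighth = 4; whole = 32.
Total: 12 + 1 + 1 + 8 + 4 + 32 = 58.
58 ÷ 48 = 1 complete bar with 10 thirty-second notes remaining.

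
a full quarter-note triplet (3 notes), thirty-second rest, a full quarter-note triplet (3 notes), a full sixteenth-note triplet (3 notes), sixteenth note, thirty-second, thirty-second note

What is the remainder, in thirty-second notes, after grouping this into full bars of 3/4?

17

One bar of 3/4 = 24 thirty-second notes.
In thirty-second notes: a full quarter-note triplet (3 notes) (three triplet quarters span one half) = 16; thirty-second rest = 1; a full quarter-note triplet (3 notes) (three triplet quarters span one half) = 16; a full sixteenth-note triplet (3 notes) (three triplet sixteenths span one eighth) = 4; sixteenth note = 2; thirty-second = 1; thirty-second note = 1.
Adding: 16 + 1 + 16 + 4 + 2 + 1 + 1 = 41.
41 ÷ 24 = 1 complete bar with 17 thirty-second notes remaining.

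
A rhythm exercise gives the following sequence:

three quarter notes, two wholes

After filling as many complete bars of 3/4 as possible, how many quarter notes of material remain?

One bar of 3/4 = 3 quarter notes.
Express everything in quarter notes: quarter note = 1; quarter note = 1; quarter note = 1; whole = 4; whole = 4.
Total: 1 + 1 + 1 + 4 + 4 = 11.
11 ÷ 3 = 3 complete bars with 2 quarter notes remaining.

2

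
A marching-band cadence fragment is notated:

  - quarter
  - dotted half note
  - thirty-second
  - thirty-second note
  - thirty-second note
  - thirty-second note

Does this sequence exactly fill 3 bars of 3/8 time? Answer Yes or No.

Yes

One bar of 3/8 = 12 thirty-second notes, so 3 bars = 36.
Convert each value to thirty-second notes: quarter = 8; dotted half note = 24; thirty-second = 1; thirty-second note = 1; thirty-second note = 1; thirty-second note = 1.
Adding: 8 + 24 + 1 + 1 + 1 + 1 = 36.
36 equals 36, so the answer is Yes.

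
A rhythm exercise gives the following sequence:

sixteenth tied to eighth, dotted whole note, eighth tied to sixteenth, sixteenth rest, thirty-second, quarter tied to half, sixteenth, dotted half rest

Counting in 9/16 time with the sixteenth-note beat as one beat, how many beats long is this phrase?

One sixteenth-note beat = 2 thirty-second notes.
Working in thirty-second notes: sixteenth tied to eighth (sixteenth + eighth) = 6; dotted whole note = 48; eighth tied to sixteenth (eighth + sixteenth) = 6; sixteenth rest = 2; thirty-second = 1; quarter tied to half (quarter + half) = 24; sixteenth = 2; dotted half rest = 24.
Adding: 6 + 48 + 6 + 2 + 1 + 24 + 2 + 24 = 113.
113 ÷ 2 = 56.5 beats.

56.5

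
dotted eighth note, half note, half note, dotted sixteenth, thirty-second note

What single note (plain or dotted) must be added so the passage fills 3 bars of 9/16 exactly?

dotted quarter note

3 bars of 9/16 = 54 thirty-second notes.
In thirty-second notes: dotted eighth note = 6; half note = 16; half note = 16; dotted sixteenth = 3; thirty-second note = 1.
Total: 6 + 16 + 16 + 3 + 1 = 42.
Remaining: 54 − 42 = 12 thirty-second notes, which is a dotted quarter note.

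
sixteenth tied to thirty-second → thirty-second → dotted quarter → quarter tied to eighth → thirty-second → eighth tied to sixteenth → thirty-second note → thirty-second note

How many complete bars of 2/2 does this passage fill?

1

One bar of 2/2 = 32 thirty-second notes.
Working in thirty-second notes: sixteenth tied to thirty-second (sixteenth + thirty-second) = 3; thirty-second = 1; dotted quarter = 12; quarter tied to eighth (quarter + eighth) = 12; thirty-second = 1; eighth tied to sixteenth (eighth + sixteenth) = 6; thirty-second note = 1; thirty-second note = 1.
Total: 3 + 1 + 12 + 12 + 1 + 6 + 1 + 1 = 37.
37 ÷ 32 = 1 complete bar with 5 left over.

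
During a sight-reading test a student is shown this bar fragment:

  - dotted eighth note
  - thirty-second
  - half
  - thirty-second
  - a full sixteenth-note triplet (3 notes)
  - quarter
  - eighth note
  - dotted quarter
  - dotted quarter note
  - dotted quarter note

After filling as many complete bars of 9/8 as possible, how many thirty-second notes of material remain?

One bar of 9/8 = 36 thirty-second notes.
Each duration in thirty-second notes: dotted eighth note = 6; thirty-second = 1; half = 16; thirty-second = 1; a full sixteenth-note triplet (3 notes) (three triplet sixteenths span one eighth) = 4; quarter = 8; eighth note = 4; dotted quarter = 12; dotted quarter note = 12; dotted quarter note = 12.
Sum: 6 + 1 + 16 + 1 + 4 + 8 + 4 + 12 + 12 + 12 = 76.
76 ÷ 36 = 2 complete bars with 4 thirty-second notes remaining.

4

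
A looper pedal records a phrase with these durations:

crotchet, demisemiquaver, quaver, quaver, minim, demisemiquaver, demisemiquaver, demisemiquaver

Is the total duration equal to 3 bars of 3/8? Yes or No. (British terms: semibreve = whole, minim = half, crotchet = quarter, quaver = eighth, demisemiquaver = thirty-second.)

Yes

One bar of 3/8 = 12 thirty-second notes, so 3 bars = 36.
Express everything in thirty-second notes: crotchet = 8; demisemiquaver = 1; quaver = 4; quaver = 4; minim = 16; demisemiquaver = 1; demisemiquaver = 1; demisemiquaver = 1.
Adding: 8 + 1 + 4 + 4 + 16 + 1 + 1 + 1 = 36.
36 equals 36, so the answer is Yes.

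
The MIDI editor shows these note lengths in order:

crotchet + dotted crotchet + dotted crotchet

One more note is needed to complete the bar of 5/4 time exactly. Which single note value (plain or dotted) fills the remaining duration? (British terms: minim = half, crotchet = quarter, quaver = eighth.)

quarter note

The bar of 5/4 = 10 eighth notes.
Convert each value to eighth notes: crotchet = 2; dotted crotchet = 3; dotted crotchet = 3.
Adding: 2 + 3 + 3 = 8.
Remaining: 10 − 8 = 2 eighth notes, which is a quarter note.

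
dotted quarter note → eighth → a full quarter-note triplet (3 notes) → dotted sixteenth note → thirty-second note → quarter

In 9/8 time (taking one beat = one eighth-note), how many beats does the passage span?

One eighth-note beat = 4 thirty-second notes.
Working in thirty-second notes: dotted quarter note = 12; eighth = 4; a full quarter-note triplet (3 notes) (three triplet quarters span one half) = 16; dotted sixteenth note = 3; thirty-second note = 1; quarter = 8.
Total: 12 + 4 + 16 + 3 + 1 + 8 = 44.
44 ÷ 4 = 11 beats.

11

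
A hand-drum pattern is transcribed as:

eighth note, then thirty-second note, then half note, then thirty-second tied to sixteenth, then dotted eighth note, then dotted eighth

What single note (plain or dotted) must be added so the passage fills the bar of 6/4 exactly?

The bar of 6/4 = 48 thirty-second notes.
In thirty-second notes: eighth note = 4; thirty-second note = 1; half note = 16; thirty-second tied to sixteenth (thirty-second + sixteenth) = 3; dotted eighth note = 6; dotted eighth = 6.
Adding: 4 + 1 + 16 + 3 + 6 + 6 = 36.
Remaining: 48 − 36 = 12 thirty-second notes, which is a dotted quarter note.

dotted quarter note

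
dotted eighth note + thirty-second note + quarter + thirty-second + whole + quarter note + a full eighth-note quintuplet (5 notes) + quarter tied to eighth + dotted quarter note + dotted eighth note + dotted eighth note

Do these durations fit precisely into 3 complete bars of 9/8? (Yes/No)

Yes

One bar of 9/8 = 36 thirty-second notes, so 3 bars = 108.
Convert each value to thirty-second notes: dotted eighth note = 6; thirty-second note = 1; quarter = 8; thirty-second = 1; whole = 32; quarter note = 8; a full eighth-note quintuplet (5 notes) (five quintuplet eighths span one half) = 16; quarter tied to eighth (quarter + eighth) = 12; dotted quarter note = 12; dotted eighth note = 6; dotted eighth note = 6.
Total: 6 + 1 + 8 + 1 + 32 + 8 + 16 + 12 + 12 + 6 + 6 = 108.
108 equals 108, so the answer is Yes.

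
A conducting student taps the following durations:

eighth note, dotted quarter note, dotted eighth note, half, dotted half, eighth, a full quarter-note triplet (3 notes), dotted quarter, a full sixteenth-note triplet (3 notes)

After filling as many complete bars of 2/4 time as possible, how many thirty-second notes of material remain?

One bar of 2/4 = 8 sixteenth notes.
Each duration in sixteenth notes: eighth note = 2; dotted quarter note = 6; dotted eighth note = 3; half = 8; dotted half = 12; eighth = 2; a full quarter-note triplet (3 notes) (three triplet quarters span one half) = 8; dotted quarter = 6; a full sixteenth-note triplet (3 notes) (three triplet sixteenths span one eighth) = 2.
Adding: 2 + 6 + 3 + 8 + 12 + 2 + 8 + 6 + 2 = 49.
49 ÷ 8 = 6 complete bars with 1 sixteenth note remaining = 2 thirty-second notes.

2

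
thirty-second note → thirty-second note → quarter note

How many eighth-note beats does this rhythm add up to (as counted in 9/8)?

2.5

One eighth-note beat = 4 thirty-second notes.
Working in thirty-second notes: thirty-second note = 1; thirty-second note = 1; quarter note = 8.
Altogether 1 + 1 + 8 = 10.
10 ÷ 4 = 2.5 beats.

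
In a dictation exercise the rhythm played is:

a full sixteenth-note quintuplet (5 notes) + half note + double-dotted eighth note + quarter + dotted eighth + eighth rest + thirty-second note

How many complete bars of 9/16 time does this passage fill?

2

One bar of 9/16 = 18 thirty-second notes.
Working in thirty-second notes: a full sixteenth-note quintuplet (5 notes) (five quintuplet sixteenths span one quarter) = 8; half note = 16; double-dotted eighth note = 7; quarter = 8; dotted eighth = 6; eighth rest = 4; thirty-second note = 1.
Adding: 8 + 16 + 7 + 8 + 6 + 4 + 1 = 50.
50 ÷ 18 = 2 complete bars with 14 left over.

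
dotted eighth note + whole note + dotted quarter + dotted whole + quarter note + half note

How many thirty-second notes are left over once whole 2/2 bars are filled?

One bar of 2/2 = 16 sixteenth notes.
Express everything in sixteenth notes: dotted eighth note = 3; whole note = 16; dotted quarter = 6; dotted whole = 24; quarter note = 4; half note = 8.
Sum: 3 + 16 + 6 + 24 + 4 + 8 = 61.
61 ÷ 16 = 3 complete bars with 13 sixteenth notes remaining = 26 thirty-second notes.

26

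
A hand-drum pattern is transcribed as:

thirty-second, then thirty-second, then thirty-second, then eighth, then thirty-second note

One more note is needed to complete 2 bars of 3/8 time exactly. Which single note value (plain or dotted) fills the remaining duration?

half note

2 bars of 3/8 = 24 thirty-second notes.
Convert each value to thirty-second notes: thirty-second = 1; thirty-second = 1; thirty-second = 1; eighth = 4; thirty-second note = 1.
Altogether 1 + 1 + 1 + 4 + 1 = 8.
Remaining: 24 − 8 = 16 thirty-second notes, which is a half note.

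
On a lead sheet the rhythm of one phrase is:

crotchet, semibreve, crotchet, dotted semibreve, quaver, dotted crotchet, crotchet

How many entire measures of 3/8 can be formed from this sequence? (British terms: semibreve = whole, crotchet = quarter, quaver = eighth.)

One bar of 3/8 = 3 eighth notes.
Express everything in eighth notes: crotchet = 2; semibreve = 8; crotchet = 2; dotted semibreve = 12; quaver = 1; dotted crotchet = 3; crotchet = 2.
Sum: 2 + 8 + 2 + 12 + 1 + 3 + 2 = 30.
30 ÷ 3 = 10 complete bars with 0 left over.

10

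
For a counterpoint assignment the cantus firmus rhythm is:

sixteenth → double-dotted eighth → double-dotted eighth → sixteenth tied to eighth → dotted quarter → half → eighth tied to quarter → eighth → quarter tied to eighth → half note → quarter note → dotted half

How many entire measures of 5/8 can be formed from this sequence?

One bar of 5/8 = 20 thirty-second notes.
In thirty-second notes: sixteenth = 2; double-dotted eighth = 7; double-dotted eighth = 7; sixteenth tied to eighth (sixteenth + eighth) = 6; dotted quarter = 12; half = 16; eighth tied to quarter (eighth + quarter) = 12; eighth = 4; quarter tied to eighth (quarter + eighth) = 12; half note = 16; quarter note = 8; dotted half = 24.
Total: 2 + 7 + 7 + 6 + 12 + 16 + 12 + 4 + 12 + 16 + 8 + 24 = 126.
126 ÷ 20 = 6 complete bars with 6 left over.

6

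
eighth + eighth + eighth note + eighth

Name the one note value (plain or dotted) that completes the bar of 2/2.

The bar of 2/2 = 8 eighth notes.
Working in eighth notes: eighth = 1; eighth = 1; eighth note = 1; eighth = 1.
Total: 1 + 1 + 1 + 1 = 4.
Remaining: 8 − 4 = 4 eighth notes, which is a half note.

half note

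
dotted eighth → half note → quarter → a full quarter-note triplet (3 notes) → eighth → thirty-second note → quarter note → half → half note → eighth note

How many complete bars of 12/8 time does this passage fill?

One bar of 12/8 = 48 thirty-second notes.
Each duration in thirty-second notes: dotted eighth = 6; half note = 16; quarter = 8; a full quarter-note triplet (3 notes) (three triplet quarters span one half) = 16; eighth = 4; thirty-second note = 1; quarter note = 8; half = 16; half note = 16; eighth note = 4.
Adding: 6 + 16 + 8 + 16 + 4 + 1 + 8 + 16 + 16 + 4 = 95.
95 ÷ 48 = 1 complete bar with 47 left over.

1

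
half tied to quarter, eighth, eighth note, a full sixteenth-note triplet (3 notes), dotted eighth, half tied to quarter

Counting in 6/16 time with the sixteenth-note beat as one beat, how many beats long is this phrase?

33

One sixteenth-note beat = 2 thirty-second notes.
Express everything in thirty-second notes: half tied to quarter (half + quarter) = 24; eighth = 4; eighth note = 4; a full sixteenth-note triplet (3 notes) (three triplet sixteenths span one eighth) = 4; dotted eighth = 6; half tied to quarter (half + quarter) = 24.
Total: 24 + 4 + 4 + 4 + 6 + 24 = 66.
66 ÷ 2 = 33 beats.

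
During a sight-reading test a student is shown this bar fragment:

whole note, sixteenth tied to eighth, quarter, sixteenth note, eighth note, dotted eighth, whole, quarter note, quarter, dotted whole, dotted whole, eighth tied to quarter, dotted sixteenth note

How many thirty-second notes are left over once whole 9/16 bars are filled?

1

One bar of 9/16 = 18 thirty-second notes.
Convert each value to thirty-second notes: whole note = 32; sixteenth tied to eighth (sixteenth + eighth) = 6; quarter = 8; sixteenth note = 2; eighth note = 4; dotted eighth = 6; whole = 32; quarter note = 8; quarter = 8; dotted whole = 48; dotted whole = 48; eighth tied to quarter (eighth + quarter) = 12; dotted sixteenth note = 3.
Altogether 32 + 6 + 8 + 2 + 4 + 6 + 32 + 8 + 8 + 48 + 48 + 12 + 3 = 217.
217 ÷ 18 = 12 complete bars with 1 thirty-second note remaining.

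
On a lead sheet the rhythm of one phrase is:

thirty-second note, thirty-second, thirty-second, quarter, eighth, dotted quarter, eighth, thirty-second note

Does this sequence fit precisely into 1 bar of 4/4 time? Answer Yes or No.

Yes

One bar of 4/4 = 32 thirty-second notes.
In thirty-second notes: thirty-second note = 1; thirty-second = 1; thirty-second = 1; quarter = 8; eighth = 4; dotted quarter = 12; eighth = 4; thirty-second note = 1.
Adding: 1 + 1 + 1 + 8 + 4 + 12 + 4 + 1 = 32.
32 equals 32, so the answer is Yes.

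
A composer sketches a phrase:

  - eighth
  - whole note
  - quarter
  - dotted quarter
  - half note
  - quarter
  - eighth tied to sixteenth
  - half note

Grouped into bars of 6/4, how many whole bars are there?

2

One bar of 6/4 = 24 sixteenth notes.
Express everything in sixteenth notes: eighth = 2; whole note = 16; quarter = 4; dotted quarter = 6; half note = 8; quarter = 4; eighth tied to sixteenth (eighth + sixteenth) = 3; half note = 8.
Altogether 2 + 16 + 4 + 6 + 8 + 4 + 3 + 8 = 51.
51 ÷ 24 = 2 complete bars with 3 left over.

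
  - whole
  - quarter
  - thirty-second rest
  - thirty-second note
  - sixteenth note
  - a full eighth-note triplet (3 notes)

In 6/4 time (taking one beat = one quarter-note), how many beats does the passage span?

One quarter-note beat = 8 thirty-second notes.
Working in thirty-second notes: whole = 32; quarter = 8; thirty-second rest = 1; thirty-second note = 1; sixteenth note = 2; a full eighth-note triplet (3 notes) (three triplet eighths span one quarter) = 8.
Sum: 32 + 8 + 1 + 1 + 2 + 8 = 52.
52 ÷ 8 = 6.5 beats.

6.5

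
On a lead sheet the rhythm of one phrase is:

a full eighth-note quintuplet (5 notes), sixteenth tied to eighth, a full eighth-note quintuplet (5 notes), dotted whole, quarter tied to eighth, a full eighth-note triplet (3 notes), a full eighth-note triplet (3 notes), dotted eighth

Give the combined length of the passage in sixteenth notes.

60

In sixteenth notes: a full eighth-note quintuplet (5 notes) (five quintuplet eighths span one half) = 8; sixteenth tied to eighth (sixteenth + eighth) = 3; a full eighth-note quintuplet (5 notes) (five quintuplet eighths span one half) = 8; dotted whole = 24; quarter tied to eighth (quarter + eighth) = 6; a full eighth-note triplet (3 notes) (three triplet eighths span one quarter) = 4; a full eighth-note triplet (3 notes) (three triplet eighths span one quarter) = 4; dotted eighth = 3.
Altogether 8 + 3 + 8 + 24 + 6 + 4 + 4 + 3 = 60 sixteenth notes.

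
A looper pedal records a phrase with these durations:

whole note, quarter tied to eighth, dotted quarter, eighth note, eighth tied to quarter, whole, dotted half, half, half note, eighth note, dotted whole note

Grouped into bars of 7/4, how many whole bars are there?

3

One bar of 7/4 = 14 eighth notes.
In eighth notes: whole note = 8; quarter tied to eighth (quarter + eighth) = 3; dotted quarter = 3; eighth note = 1; eighth tied to quarter (eighth + quarter) = 3; whole = 8; dotted half = 6; half = 4; half note = 4; eighth note = 1; dotted whole note = 12.
Sum: 8 + 3 + 3 + 1 + 3 + 8 + 6 + 4 + 4 + 1 + 12 = 53.
53 ÷ 14 = 3 complete bars with 11 left over.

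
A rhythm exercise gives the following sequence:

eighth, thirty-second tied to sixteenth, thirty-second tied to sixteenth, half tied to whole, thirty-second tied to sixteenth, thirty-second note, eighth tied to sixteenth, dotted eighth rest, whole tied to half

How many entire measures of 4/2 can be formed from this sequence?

1

One bar of 4/2 = 64 thirty-second notes.
Express everything in thirty-second notes: eighth = 4; thirty-second tied to sixteenth (thirty-second + sixteenth) = 3; thirty-second tied to sixteenth (thirty-second + sixteenth) = 3; half tied to whole (half + whole) = 48; thirty-second tied to sixteenth (thirty-second + sixteenth) = 3; thirty-second note = 1; eighth tied to sixteenth (eighth + sixteenth) = 6; dotted eighth rest = 6; whole tied to half (whole + half) = 48.
Total: 4 + 3 + 3 + 48 + 3 + 1 + 6 + 6 + 48 = 122.
122 ÷ 64 = 1 complete bar with 58 left over.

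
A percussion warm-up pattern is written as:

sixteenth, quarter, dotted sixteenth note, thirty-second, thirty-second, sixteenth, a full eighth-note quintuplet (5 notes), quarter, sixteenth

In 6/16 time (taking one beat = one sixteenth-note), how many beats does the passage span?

21.5

One sixteenth-note beat = 2 thirty-second notes.
Each duration in thirty-second notes: sixteenth = 2; quarter = 8; dotted sixteenth note = 3; thirty-second = 1; thirty-second = 1; sixteenth = 2; a full eighth-note quintuplet (5 notes) (five quintuplet eighths span one half) = 16; quarter = 8; sixteenth = 2.
Total: 2 + 8 + 3 + 1 + 1 + 2 + 16 + 8 + 2 = 43.
43 ÷ 2 = 21.5 beats.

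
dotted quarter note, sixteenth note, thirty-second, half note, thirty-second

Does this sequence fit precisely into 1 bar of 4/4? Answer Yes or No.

One bar of 4/4 = 32 thirty-second notes.
Express everything in thirty-second notes: dotted quarter note = 12; sixteenth note = 2; thirty-second = 1; half note = 16; thirty-second = 1.
Adding: 12 + 2 + 1 + 16 + 1 = 32.
32 equals 32, so the answer is Yes.

Yes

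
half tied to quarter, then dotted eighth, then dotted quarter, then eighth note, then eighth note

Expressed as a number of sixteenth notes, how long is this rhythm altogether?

Each duration in sixteenth notes: half tied to quarter (half + quarter) = 12; dotted eighth = 3; dotted quarter = 6; eighth note = 2; eighth note = 2.
Adding: 12 + 3 + 6 + 2 + 2 = 25 sixteenth notes.

25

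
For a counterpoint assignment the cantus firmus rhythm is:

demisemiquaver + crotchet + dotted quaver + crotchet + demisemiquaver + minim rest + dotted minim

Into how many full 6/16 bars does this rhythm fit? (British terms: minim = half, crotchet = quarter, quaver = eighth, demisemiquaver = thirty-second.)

5

One bar of 6/16 = 12 thirty-second notes.
Convert each value to thirty-second notes: demisemiquaver = 1; crotchet = 8; dotted quaver = 6; crotchet = 8; demisemiquaver = 1; minim rest = 16; dotted minim = 24.
Altogether 1 + 8 + 6 + 8 + 1 + 16 + 24 = 64.
64 ÷ 12 = 5 complete bars with 4 left over.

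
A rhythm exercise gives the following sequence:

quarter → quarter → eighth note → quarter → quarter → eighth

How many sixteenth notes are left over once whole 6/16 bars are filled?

2

One bar of 6/16 = 3 eighth notes.
Convert each value to eighth notes: quarter = 2; quarter = 2; eighth note = 1; quarter = 2; quarter = 2; eighth = 1.
Sum: 2 + 2 + 1 + 2 + 2 + 1 = 10.
10 ÷ 3 = 3 complete bars with 1 eighth note remaining = 2 sixteenth notes.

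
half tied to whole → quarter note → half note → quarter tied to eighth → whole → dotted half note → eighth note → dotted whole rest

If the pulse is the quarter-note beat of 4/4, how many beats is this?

One quarter-note beat = 2 eighth notes.
In eighth notes: half tied to whole (half + whole) = 12; quarter note = 2; half note = 4; quarter tied to eighth (quarter + eighth) = 3; whole = 8; dotted half note = 6; eighth note = 1; dotted whole rest = 12.
Sum: 12 + 2 + 4 + 3 + 8 + 6 + 1 + 12 = 48.
48 ÷ 2 = 24 beats.

24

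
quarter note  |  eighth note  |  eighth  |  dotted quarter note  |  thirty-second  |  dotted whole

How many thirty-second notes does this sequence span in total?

77

Express everything in thirty-second notes: quarter note = 8; eighth note = 4; eighth = 4; dotted quarter note = 12; thirty-second = 1; dotted whole = 48.
Altogether 8 + 4 + 4 + 12 + 1 + 48 = 77 thirty-second notes.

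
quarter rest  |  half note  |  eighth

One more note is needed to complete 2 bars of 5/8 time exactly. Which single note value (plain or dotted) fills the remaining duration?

2 bars of 5/8 = 10 eighth notes.
Each duration in eighth notes: quarter rest = 2; half note = 4; eighth = 1.
Adding: 2 + 4 + 1 = 7.
Remaining: 10 − 7 = 3 eighth notes, which is a dotted quarter note.

dotted quarter note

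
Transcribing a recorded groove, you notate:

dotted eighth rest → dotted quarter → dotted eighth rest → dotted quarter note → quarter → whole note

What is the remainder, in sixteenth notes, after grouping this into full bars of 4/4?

One bar of 4/4 = 16 sixteenth notes.
Express everything in sixteenth notes: dotted eighth rest = 3; dotted quarter = 6; dotted eighth rest = 3; dotted quarter note = 6; quarter = 4; whole note = 16.
Sum: 3 + 6 + 3 + 6 + 4 + 16 = 38.
38 ÷ 16 = 2 complete bars with 6 sixteenth notes remaining.

6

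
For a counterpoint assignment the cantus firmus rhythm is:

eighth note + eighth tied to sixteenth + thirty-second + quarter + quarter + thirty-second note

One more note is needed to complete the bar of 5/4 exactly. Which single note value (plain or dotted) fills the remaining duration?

dotted quarter note

The bar of 5/4 = 40 thirty-second notes.
Working in thirty-second notes: eighth note = 4; eighth tied to sixteenth (eighth + sixteenth) = 6; thirty-second = 1; quarter = 8; quarter = 8; thirty-second note = 1.
Altogether 4 + 6 + 1 + 8 + 8 + 1 = 28.
Remaining: 40 − 28 = 12 thirty-second notes, which is a dotted quarter note.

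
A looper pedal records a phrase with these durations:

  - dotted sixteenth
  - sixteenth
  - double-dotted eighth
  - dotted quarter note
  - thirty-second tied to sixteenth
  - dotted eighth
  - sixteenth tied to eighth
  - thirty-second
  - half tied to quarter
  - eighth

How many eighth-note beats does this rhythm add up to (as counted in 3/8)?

One eighth-note beat = 4 thirty-second notes.
Express everything in thirty-second notes: dotted sixteenth = 3; sixteenth = 2; double-dotted eighth = 7; dotted quarter note = 12; thirty-second tied to sixteenth (thirty-second + sixteenth) = 3; dotted eighth = 6; sixteenth tied to eighth (sixteenth + eighth) = 6; thirty-second = 1; half tied to quarter (half + quarter) = 24; eighth = 4.
Sum: 3 + 2 + 7 + 12 + 3 + 6 + 6 + 1 + 24 + 4 = 68.
68 ÷ 4 = 17 beats.

17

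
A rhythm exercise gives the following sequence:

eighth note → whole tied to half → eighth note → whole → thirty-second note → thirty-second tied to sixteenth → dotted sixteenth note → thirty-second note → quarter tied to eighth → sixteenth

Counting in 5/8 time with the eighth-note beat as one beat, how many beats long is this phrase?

27.5

One eighth-note beat = 4 thirty-second notes.
Each duration in thirty-second notes: eighth note = 4; whole tied to half (whole + half) = 48; eighth note = 4; whole = 32; thirty-second note = 1; thirty-second tied to sixteenth (thirty-second + sixteenth) = 3; dotted sixteenth note = 3; thirty-second note = 1; quarter tied to eighth (quarter + eighth) = 12; sixteenth = 2.
Adding: 4 + 48 + 4 + 32 + 1 + 3 + 3 + 1 + 12 + 2 = 110.
110 ÷ 4 = 27.5 beats.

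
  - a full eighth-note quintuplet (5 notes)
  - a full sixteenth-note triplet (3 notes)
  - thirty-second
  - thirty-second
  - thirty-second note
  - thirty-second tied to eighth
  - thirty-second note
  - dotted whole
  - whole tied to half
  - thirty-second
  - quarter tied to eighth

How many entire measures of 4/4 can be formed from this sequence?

4

One bar of 4/4 = 32 thirty-second notes.
Working in thirty-second notes: a full eighth-note quintuplet (5 notes) (five quintuplet eighths span one half) = 16; a full sixteenth-note triplet (3 notes) (three triplet sixteenths span one eighth) = 4; thirty-second = 1; thirty-second = 1; thirty-second note = 1; thirty-second tied to eighth (thirty-second + eighth) = 5; thirty-second note = 1; dotted whole = 48; whole tied to half (whole + half) = 48; thirty-second = 1; quarter tied to eighth (quarter + eighth) = 12.
Adding: 16 + 4 + 1 + 1 + 1 + 5 + 1 + 48 + 48 + 1 + 12 = 138.
138 ÷ 32 = 4 complete bars with 10 left over.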